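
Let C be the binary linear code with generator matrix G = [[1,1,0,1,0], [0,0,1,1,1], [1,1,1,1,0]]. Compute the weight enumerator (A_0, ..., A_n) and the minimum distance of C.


Weight distribution: A_0 = 1, A_1 = 1, A_2 = 1, A_3 = 3, A_4 = 2. Minimum distance d = 1.

Enumerate all 2^3 = 8 messages m ∈ F_2^3.
For each, compute codeword c = mG in F_2^5, then tally its weight.
  m = 000 → c = 00000, weight = 0.
  m = 100 → c = 11010, weight = 3.
  m = 010 → c = 00111, weight = 3.
  m = 110 → c = 11101, weight = 4.
  m = 001 → c = 11110, weight = 4.
  m = 101 → c = 00100, weight = 1.
  m = 011 → c = 11001, weight = 3.
  m = 111 → c = 00011, weight = 2.
Tally weights:
  weight 0: 1 codewords.
  weight 1: 1 codewords.
  weight 2: 1 codewords.
  weight 3: 3 codewords.
  weight 4: 2 codewords.
Minimum distance d = smallest w > 0 with A_w > 0 = 1.
Sanity: Σ A_w = 8 = 2^3 = 8 ✓.


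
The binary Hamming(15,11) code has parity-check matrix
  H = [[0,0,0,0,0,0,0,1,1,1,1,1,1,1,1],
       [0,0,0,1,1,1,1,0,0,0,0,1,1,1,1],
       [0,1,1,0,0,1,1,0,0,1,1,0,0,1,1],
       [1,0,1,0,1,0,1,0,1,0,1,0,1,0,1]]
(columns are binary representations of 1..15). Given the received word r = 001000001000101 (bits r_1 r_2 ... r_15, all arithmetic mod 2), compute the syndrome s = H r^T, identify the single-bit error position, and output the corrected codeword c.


s = (1, 0, 0, 0)^T, error position = 8, corrected codeword c = 001000011000101

Compute s = H r^T mod 2 one row at a time:
  s_1 = 0 + 1 + 0 + 0 + 0 + 1 + 0 + 1 = 3 ≡ 1 (mod 2).
  s_2 = 0 + 0 + 0 + 0 + 0 + 1 + 0 + 1 = 2 ≡ 0 (mod 2).
  s_3 = 0 + 1 + 0 + 0 + 0 + 0 + 0 + 1 = 2 ≡ 0 (mod 2).
  s_4 = 0 + 1 + 0 + 0 + 1 + 0 + 1 + 1 = 4 ≡ 0 (mod 2).
s = (1, 0, 0, 0)^T — this equals column 8 of H (binary 1000), so error is at position 8.
Correct: flip bit 8 of r = 001000001000101 to get c = 001000011000101.


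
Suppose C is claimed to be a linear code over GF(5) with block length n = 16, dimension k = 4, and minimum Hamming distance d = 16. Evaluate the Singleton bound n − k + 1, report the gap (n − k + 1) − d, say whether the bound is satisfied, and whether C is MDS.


Singleton RHS = n − k + 1 = 13, slack = -3, bound violated (no such code; not MDS).

Singleton bound: d ≤ n − k + 1.
Here n = 16, k = 4, so n − k + 1 = 13.
Given d = 16, check d ≤ 13: NO.
Slack = (n − k + 1) − d = -3.
The slack is negative: d = 16 exceeds n − k + 1 = 13 by 3, so the Singleton bound is violated and no linear [16, 4, 16]_5 code can exist. In particular it is not MDS (MDS requires d = n − k + 1 exactly).
Description: the claimed parameters are [16, 4, 16]_5; such a code would be impossible (violates the Singleton bound).


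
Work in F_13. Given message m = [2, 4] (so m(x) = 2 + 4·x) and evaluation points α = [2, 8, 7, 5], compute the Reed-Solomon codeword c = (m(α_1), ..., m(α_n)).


c = [10, 8, 4, 9]

Message polynomial: m(x) = 2 + 4·x (mod 13).
For each evaluation point α_i, compute m(α_i) mod 13:
  α_1 = 2: Horner steps 4 → 10, so m(2) = 10.
  α_2 = 8: Horner steps 4 → 8, so m(8) = 8.
  α_3 = 7: Horner steps 4 → 4, so m(7) = 4.
  α_4 = 5: Horner steps 4 → 9, so m(5) = 9.
Codeword c = [10, 8, 4, 9] ∈ F_13^4.


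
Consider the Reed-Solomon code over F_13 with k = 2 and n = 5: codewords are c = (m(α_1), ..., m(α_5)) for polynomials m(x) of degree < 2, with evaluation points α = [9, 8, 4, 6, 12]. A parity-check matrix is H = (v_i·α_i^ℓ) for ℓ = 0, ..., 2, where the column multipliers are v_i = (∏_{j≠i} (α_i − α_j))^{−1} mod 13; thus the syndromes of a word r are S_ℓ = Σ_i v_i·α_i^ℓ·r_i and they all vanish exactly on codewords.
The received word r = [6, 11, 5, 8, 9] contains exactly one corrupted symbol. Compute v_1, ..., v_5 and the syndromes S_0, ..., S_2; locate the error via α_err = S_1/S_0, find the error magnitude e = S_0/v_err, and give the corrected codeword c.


S = (11, 2, 11), error at position 5, error magnitude e = 5, c = [6, 11, 5, 8, 4].

Step 1: column multipliers v_i = (∏_{j≠i}(α_i − α_j))^{−1} mod 13.
  i = 1 (α = 9): (9−8)(9−4)(9−6)(9−12) = 1·5·3·(−3) = −45 ≡ 7, so v_1 = 7^{−1} = 2 (mod 13).
  i = 2 (α = 8): (8−9)(8−4)(8−6)(8−12) = (−1)·4·2·(−4) = 32 ≡ 6, so v_2 = 6^{−1} = 11 (mod 13).
  i = 3 (α = 4): (4−9)(4−8)(4−6)(4−12) = (−5)·(−4)·(−2)·(−8) = 320 ≡ 8, so v_3 = 8^{−1} = 5 (mod 13).
  i = 4 (α = 6): (6−9)(6−8)(6−4)(6−12) = (−3)·(−2)·2·(−6) = −72 ≡ 6, so v_4 = 6^{−1} = 11 (mod 13).
  i = 5 (α = 12): (12−9)(12−8)(12−4)(12−6) = 3·4·8·6 = 576 ≡ 4, so v_5 = 4^{−1} = 10 (mod 13).
  v = [2, 11, 5, 11, 10].
Step 2: syndromes of r = [6, 11, 5, 8, 9] (all sums mod 13).
  S_0 = Σ v_i r_i = 2·6 + 11·11 + 5·5 + 11·8 + 10·9 = 336 ≡ 11.
  S_1 = Σ v_i α_i r_i = 2·9·6 + 11·8·11 + 5·4·5 + 11·6·8 + 10·12·9 = 2784 ≡ 2.
  α_i^2 mod 13 = [3, 12, 3, 10, 1].
  S_2 = Σ v_i α_i^2 r_i = 2·3·6 + 11·12·11 + 5·3·5 + 11·10·8 + 10·1·9 = 2533 ≡ 11.
  S = (11, 2, 11) ≠ 0, so r is not a codeword (an error is present).
Step 3: locate the error. For a single error e at position i, S_ℓ = v_i·e·α_i^ℓ, so α_err = S_1/S_0.
  S_0^{−1} = 11^{−1} = 6 (mod 13), so α_err = 2·6 = 12 ≡ 12 = α_5. Error position i = 5.
  Consistency check: S_2/S_1 = 11·7 = 77 ≡ 12 = α_err ✓ (single-error assumption holds).
Step 4: error magnitude e = S_0/v_5 = S_0·∏_{j≠5}(α_5 − α_j) = 11·4 = 44 ≡ 5 (mod 13).
Step 5: correct position 5: c_5 = r_5 − e = 9 − 5 ≡ 4 (mod 13). Hence c = [6, 11, 5, 8, 4].
  Check: interpolating c through the α_i gives m(x) = 12 + 8·x (degree < 2) with m(α_i) = c_i for every i, so c is indeed a codeword.


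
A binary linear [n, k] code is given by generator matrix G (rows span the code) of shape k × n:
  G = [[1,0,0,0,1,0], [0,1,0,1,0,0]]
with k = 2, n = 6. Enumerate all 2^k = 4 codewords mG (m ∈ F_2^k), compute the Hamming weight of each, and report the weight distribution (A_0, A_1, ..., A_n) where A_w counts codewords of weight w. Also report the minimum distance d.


Weight distribution: A_0 = 1, A_2 = 2, A_4 = 1. Minimum distance d = 2.

Enumerate all 2^2 = 4 messages m ∈ F_2^2.
For each, compute codeword c = mG in F_2^6, then tally its weight.
  m = 00 → c = 000000, weight = 0.
  m = 10 → c = 100010, weight = 2.
  m = 01 → c = 010100, weight = 2.
  m = 11 → c = 110110, weight = 4.
Tally weights:
  weight 0: 1 codewords.
  weight 2: 2 codewords.
  weight 4: 1 codewords.
Minimum distance d = smallest w > 0 with A_w > 0 = 2.
Sanity: Σ A_w = 4 = 2^2 = 4 ✓.


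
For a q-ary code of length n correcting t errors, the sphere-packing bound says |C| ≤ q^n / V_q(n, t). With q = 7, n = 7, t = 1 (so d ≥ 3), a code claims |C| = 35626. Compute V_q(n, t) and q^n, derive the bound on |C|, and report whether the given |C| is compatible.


V_q(n, t) = 43, q^n = 823543, Hamming bound = 19152, |C| = 35626 > bound (violated).

Step 1: Compute V_q(n, t) = Σ_{j=0}^1 C(n, j) (q−1)^j.
  j = 0: C(7,0)·(6)^0 = 1·1 = 1.
  j = 1: C(7,1)·(6)^1 = 7·6 = 42.
  V_q(n, t) = 1 + 42 = 43.
Step 2: q^n = 7^7 = 823543.
Step 3: Hamming bound ⌊q^n / V_q(n,t)⌋ = ⌊823543/43⌋ = 19152.
Step 4: Compare |C| = 35626 to 19152: violated.
The claimed |C| lies above the Hamming bound, so no 7-ary code of length 7 with d ≥ 3 can have 35626 codewords.


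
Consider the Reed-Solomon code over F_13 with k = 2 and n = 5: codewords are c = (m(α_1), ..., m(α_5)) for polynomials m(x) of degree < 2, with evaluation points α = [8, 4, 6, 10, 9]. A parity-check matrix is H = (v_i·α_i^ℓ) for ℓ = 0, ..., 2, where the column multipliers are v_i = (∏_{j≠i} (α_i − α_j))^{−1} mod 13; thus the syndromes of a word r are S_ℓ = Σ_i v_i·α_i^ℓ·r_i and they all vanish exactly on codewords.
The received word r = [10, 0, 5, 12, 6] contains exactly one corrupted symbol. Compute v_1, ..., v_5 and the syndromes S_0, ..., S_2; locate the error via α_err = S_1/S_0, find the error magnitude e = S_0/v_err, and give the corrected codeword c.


S = (4, 1, 10), error at position 4, error magnitude e = 10, c = [10, 0, 5, 2, 6].

Step 1: column multipliers v_i = (∏_{j≠i}(α_i − α_j))^{−1} mod 13.
  i = 1 (α = 8): (8−4)(8−6)(8−10)(8−9) = 4·2·(−2)·(−1) = 16 ≡ 3, so v_1 = 3^{−1} = 9 (mod 13).
  i = 2 (α = 4): (4−8)(4−6)(4−10)(4−9) = (−4)·(−2)·(−6)·(−5) = 240 ≡ 6, so v_2 = 6^{−1} = 11 (mod 13).
  i = 3 (α = 6): (6−8)(6−4)(6−10)(6−9) = (−2)·2·(−4)·(−3) = −48 ≡ 4, so v_3 = 4^{−1} = 10 (mod 13).
  i = 4 (α = 10): (10−8)(10−4)(10−6)(10−9) = 2·6·4·1 = 48 ≡ 9, so v_4 = 9^{−1} = 3 (mod 13).
  i = 5 (α = 9): (9−8)(9−4)(9−6)(9−10) = 1·5·3·(−1) = −15 ≡ 11, so v_5 = 11^{−1} = 6 (mod 13).
  v = [9, 11, 10, 3, 6].
Step 2: syndromes of r = [10, 0, 5, 12, 6] (all sums mod 13).
  S_0 = Σ v_i r_i = 9·10 + 11·0 + 10·5 + 3·12 + 6·6 = 212 ≡ 4.
  S_1 = Σ v_i α_i r_i = 9·8·10 + 11·4·0 + 10·6·5 + 3·10·12 + 6·9·6 = 1704 ≡ 1.
  α_i^2 mod 13 = [12, 3, 10, 9, 3].
  S_2 = Σ v_i α_i^2 r_i = 9·12·10 + 11·3·0 + 10·10·5 + 3·9·12 + 6·3·6 = 2012 ≡ 10.
  S = (4, 1, 10) ≠ 0, so r is not a codeword (an error is present).
Step 3: locate the error. For a single error e at position i, S_ℓ = v_i·e·α_i^ℓ, so α_err = S_1/S_0.
  S_0^{−1} = 4^{−1} = 10 (mod 13), so α_err = 1·10 = 10 ≡ 10 = α_4. Error position i = 4.
  Consistency check: S_2/S_1 = 10·1 = 10 ≡ 10 = α_err ✓ (single-error assumption holds).
Step 4: error magnitude e = S_0/v_4 = S_0·∏_{j≠4}(α_4 − α_j) = 4·9 = 36 ≡ 10 (mod 13).
Step 5: correct position 4: c_4 = r_4 − e = 12 − 10 ≡ 2 (mod 13). Hence c = [10, 0, 5, 2, 6].
  Check: interpolating c through the α_i gives m(x) = 3 + 9·x (degree < 2) with m(α_i) = c_i for every i, so c is indeed a codeword.


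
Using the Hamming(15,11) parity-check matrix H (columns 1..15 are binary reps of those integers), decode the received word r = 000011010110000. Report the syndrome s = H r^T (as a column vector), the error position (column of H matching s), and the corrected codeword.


s = (1, 0, 1, 0)^T, error position = 10, corrected codeword c = 000011010010000

Compute s = H r^T mod 2 one row at a time:
  s_1 = 1 + 0 + 1 + 1 + 0 + 0 + 0 + 0 = 3 ≡ 1 (mod 2).
  s_2 = 0 + 1 + 1 + 0 + 0 + 0 + 0 + 0 = 2 ≡ 0 (mod 2).
  s_3 = 0 + 0 + 1 + 0 + 1 + 1 + 0 + 0 = 3 ≡ 1 (mod 2).
  s_4 = 0 + 0 + 1 + 0 + 0 + 1 + 0 + 0 = 2 ≡ 0 (mod 2).
s = (1, 0, 1, 0)^T — this equals column 10 of H (binary 1010), so error is at position 10.
Correct: flip bit 10 of r = 000011010110000 to get c = 000011010010000.


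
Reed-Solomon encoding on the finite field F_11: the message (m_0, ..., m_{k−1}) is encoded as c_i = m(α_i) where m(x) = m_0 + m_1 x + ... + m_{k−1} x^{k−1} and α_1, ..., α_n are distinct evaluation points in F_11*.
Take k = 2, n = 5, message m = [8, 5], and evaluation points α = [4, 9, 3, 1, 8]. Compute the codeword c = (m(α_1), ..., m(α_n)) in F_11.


c = [6, 9, 1, 2, 4]

Message polynomial: m(x) = 8 + 5·x (mod 11).
For each evaluation point α_i, compute m(α_i) mod 11:
  α_1 = 4: Horner steps 5 → 6, so m(4) = 6.
  α_2 = 9: Horner steps 5 → 9, so m(9) = 9.
  α_3 = 3: Horner steps 5 → 1, so m(3) = 1.
  α_4 = 1: Horner steps 5 → 2, so m(1) = 2.
  α_5 = 8: Horner steps 5 → 4, so m(8) = 4.
Codeword c = [6, 9, 1, 2, 4] ∈ F_11^5.


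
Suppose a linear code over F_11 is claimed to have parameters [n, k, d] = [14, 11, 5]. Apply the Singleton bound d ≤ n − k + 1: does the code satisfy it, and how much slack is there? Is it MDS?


Singleton RHS = n − k + 1 = 4, slack = -1, bound violated (no such code; not MDS).

Singleton bound: d ≤ n − k + 1.
Here n = 14, k = 11, so n − k + 1 = 4.
Given d = 5, check d ≤ 4: NO.
Slack = (n − k + 1) − d = -1.
The slack is negative: d = 5 exceeds n − k + 1 = 4 by 1, so the Singleton bound is violated and no linear [14, 11, 5]_11 code can exist. In particular it is not MDS (MDS requires d = n − k + 1 exactly).
Description: the claimed parameters are [14, 11, 5]_11; such a code would be impossible (violates the Singleton bound).


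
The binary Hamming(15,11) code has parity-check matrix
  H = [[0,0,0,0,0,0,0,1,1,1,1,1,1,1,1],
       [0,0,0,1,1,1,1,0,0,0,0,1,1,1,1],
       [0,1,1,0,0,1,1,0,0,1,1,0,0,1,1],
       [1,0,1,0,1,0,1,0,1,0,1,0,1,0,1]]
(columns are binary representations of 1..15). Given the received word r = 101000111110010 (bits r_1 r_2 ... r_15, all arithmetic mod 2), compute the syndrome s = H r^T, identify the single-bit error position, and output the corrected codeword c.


s = (1, 0, 1, 1)^T, error position = 11, corrected codeword c = 101000111100010

Compute s = H r^T mod 2 one row at a time:
  s_1 = 1 + 1 + 1 + 1 + 0 + 0 + 1 + 0 = 5 ≡ 1 (mod 2).
  s_2 = 0 + 0 + 0 + 1 + 0 + 0 + 1 + 0 = 2 ≡ 0 (mod 2).
  s_3 = 0 + 1 + 0 + 1 + 1 + 1 + 1 + 0 = 5 ≡ 1 (mod 2).
  s_4 = 1 + 1 + 0 + 1 + 1 + 1 + 0 + 0 = 5 ≡ 1 (mod 2).
s = (1, 0, 1, 1)^T — this equals column 11 of H (binary 1011), so error is at position 11.
Correct: flip bit 11 of r = 101000111110010 to get c = 101000111100010.


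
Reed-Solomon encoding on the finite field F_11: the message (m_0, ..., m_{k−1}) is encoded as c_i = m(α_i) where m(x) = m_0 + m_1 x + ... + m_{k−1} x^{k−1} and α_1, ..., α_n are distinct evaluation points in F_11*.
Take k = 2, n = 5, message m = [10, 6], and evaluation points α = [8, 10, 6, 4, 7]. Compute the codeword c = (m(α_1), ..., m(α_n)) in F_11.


c = [3, 4, 2, 1, 8]

Message polynomial: m(x) = 10 + 6·x (mod 11).
For each evaluation point α_i, compute m(α_i) mod 11:
  α_1 = 8: Horner steps 6 → 3, so m(8) = 3.
  α_2 = 10: Horner steps 6 → 4, so m(10) = 4.
  α_3 = 6: Horner steps 6 → 2, so m(6) = 2.
  α_4 = 4: Horner steps 6 → 1, so m(4) = 1.
  α_5 = 7: Horner steps 6 → 8, so m(7) = 8.
Codeword c = [3, 4, 2, 1, 8] ∈ F_11^5.


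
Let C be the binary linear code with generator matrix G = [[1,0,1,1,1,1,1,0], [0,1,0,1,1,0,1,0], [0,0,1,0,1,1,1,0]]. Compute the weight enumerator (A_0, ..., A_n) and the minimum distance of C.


Weight distribution: A_0 = 1, A_2 = 1, A_4 = 5, A_6 = 1. Minimum distance d = 2.

Enumerate all 2^3 = 8 messages m ∈ F_2^3.
For each, compute codeword c = mG in F_2^8, then tally its weight.
  m = 000 → c = 00000000, weight = 0.
  m = 100 → c = 10111110, weight = 6.
  m = 010 → c = 01011010, weight = 4.
  m = 110 → c = 11100100, weight = 4.
  m = 001 → c = 00101110, weight = 4.
  m = 101 → c = 10010000, weight = 2.
  m = 011 → c = 01110100, weight = 4.
  m = 111 → c = 11001010, weight = 4.
Tally weights:
  weight 0: 1 codewords.
  weight 2: 1 codewords.
  weight 4: 5 codewords.
  weight 6: 1 codewords.
Minimum distance d = smallest w > 0 with A_w > 0 = 2.
Sanity: Σ A_w = 8 = 2^3 = 8 ✓.


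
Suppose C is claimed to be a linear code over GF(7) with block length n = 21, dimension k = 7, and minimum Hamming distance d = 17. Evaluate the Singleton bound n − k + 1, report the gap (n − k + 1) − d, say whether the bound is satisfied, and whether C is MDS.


Singleton RHS = n − k + 1 = 15, slack = -2, bound violated (no such code; not MDS).

Singleton bound: d ≤ n − k + 1.
Here n = 21, k = 7, so n − k + 1 = 15.
Given d = 17, check d ≤ 15: NO.
Slack = (n − k + 1) − d = -2.
The slack is negative: d = 17 exceeds n − k + 1 = 15 by 2, so the Singleton bound is violated and no linear [21, 7, 17]_7 code can exist. In particular it is not MDS (MDS requires d = n − k + 1 exactly).
Description: the claimed parameters are [21, 7, 17]_7; such a code would be impossible (violates the Singleton bound).


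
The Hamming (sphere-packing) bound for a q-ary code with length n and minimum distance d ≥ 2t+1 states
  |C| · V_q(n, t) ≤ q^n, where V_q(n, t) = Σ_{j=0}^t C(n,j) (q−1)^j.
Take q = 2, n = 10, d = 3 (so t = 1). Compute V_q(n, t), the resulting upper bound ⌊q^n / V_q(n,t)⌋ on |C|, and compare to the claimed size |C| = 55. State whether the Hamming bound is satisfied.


V_q(n, t) = 11, q^n = 1024, Hamming bound = 93, |C| = 55 ≤ bound (satisfied).

Step 1: Compute V_q(n, t) = Σ_{j=0}^1 C(n, j) (q−1)^j.
  j = 0: C(10,0)·(1)^0 = 1·1 = 1.
  j = 1: C(10,1)·(1)^1 = 10·1 = 10.
  V_q(n, t) = 1 + 10 = 11.
Step 2: q^n = 2^10 = 1024.
Step 3: Hamming bound ⌊q^n / V_q(n,t)⌋ = ⌊1024/11⌋ = 93.
Step 4: Compare |C| = 55 to 93: satisfied.
The claimed |C| lies below the Hamming bound.


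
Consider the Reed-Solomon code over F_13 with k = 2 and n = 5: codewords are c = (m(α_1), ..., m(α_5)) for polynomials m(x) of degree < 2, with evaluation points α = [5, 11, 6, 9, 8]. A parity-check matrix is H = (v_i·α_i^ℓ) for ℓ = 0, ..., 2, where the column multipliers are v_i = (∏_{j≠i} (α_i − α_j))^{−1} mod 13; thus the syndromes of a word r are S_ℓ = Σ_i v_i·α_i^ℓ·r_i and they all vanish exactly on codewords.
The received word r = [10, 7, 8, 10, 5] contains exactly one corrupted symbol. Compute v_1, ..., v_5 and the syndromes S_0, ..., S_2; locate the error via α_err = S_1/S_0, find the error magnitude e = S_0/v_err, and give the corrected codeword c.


S = (1, 5, 12), error at position 1, error magnitude e = 7, c = [3, 7, 8, 10, 5].

Step 1: column multipliers v_i = (∏_{j≠i}(α_i − α_j))^{−1} mod 13.
  i = 1 (α = 5): (5−11)(5−6)(5−9)(5−8) = (−6)·(−1)·(−4)·(−3) = 72 ≡ 7, so v_1 = 7^{−1} = 2 (mod 13).
  i = 2 (α = 11): (11−5)(11−6)(11−9)(11−8) = 6·5·2·3 = 180 ≡ 11, so v_2 = 11^{−1} = 6 (mod 13).
  i = 3 (α = 6): (6−5)(6−11)(6−9)(6−8) = 1·(−5)·(−3)·(−2) = −30 ≡ 9, so v_3 = 9^{−1} = 3 (mod 13).
  i = 4 (α = 9): (9−5)(9−11)(9−6)(9−8) = 4·(−2)·3·1 = −24 ≡ 2, so v_4 = 2^{−1} = 7 (mod 13).
  i = 5 (α = 8): (8−5)(8−11)(8−6)(8−9) = 3·(−3)·2·(−1) = 18 ≡ 5, so v_5 = 5^{−1} = 8 (mod 13).
  v = [2, 6, 3, 7, 8].
Step 2: syndromes of r = [10, 7, 8, 10, 5] (all sums mod 13).
  S_0 = Σ v_i r_i = 2·10 + 6·7 + 3·8 + 7·10 + 8·5 = 196 ≡ 1.
  S_1 = Σ v_i α_i r_i = 2·5·10 + 6·11·7 + 3·6·8 + 7·9·10 + 8·8·5 = 1656 ≡ 5.
  α_i^2 mod 13 = [12, 4, 10, 3, 12].
  S_2 = Σ v_i α_i^2 r_i = 2·12·10 + 6·4·7 + 3·10·8 + 7·3·10 + 8·12·5 = 1338 ≡ 12.
  S = (1, 5, 12) ≠ 0, so r is not a codeword (an error is present).
Step 3: locate the error. For a single error e at position i, S_ℓ = v_i·e·α_i^ℓ, so α_err = S_1/S_0.
  S_0^{−1} = 1^{−1} = 1 (mod 13), so α_err = 5·1 = 5 ≡ 5 = α_1. Error position i = 1.
  Consistency check: S_2/S_1 = 12·8 = 96 ≡ 5 = α_err ✓ (single-error assumption holds).
Step 4: error magnitude e = S_0/v_1 = S_0·∏_{j≠1}(α_1 − α_j) = 1·7 = 7 ≡ 7 (mod 13).
Step 5: correct position 1: c_1 = r_1 − e = 10 − 7 ≡ 3 (mod 13). Hence c = [3, 7, 8, 10, 5].
  Check: interpolating c through the α_i gives m(x) = 4 + 5·x (degree < 2) with m(α_i) = c_i for every i, so c is indeed a codeword.


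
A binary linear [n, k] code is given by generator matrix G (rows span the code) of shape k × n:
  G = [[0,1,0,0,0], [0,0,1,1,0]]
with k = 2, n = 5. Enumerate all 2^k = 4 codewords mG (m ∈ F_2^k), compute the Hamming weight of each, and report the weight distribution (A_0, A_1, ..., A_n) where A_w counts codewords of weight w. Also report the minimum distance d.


Weight distribution: A_0 = 1, A_1 = 1, A_2 = 1, A_3 = 1. Minimum distance d = 1.

Enumerate all 2^2 = 4 messages m ∈ F_2^2.
For each, compute codeword c = mG in F_2^5, then tally its weight.
  m = 00 → c = 00000, weight = 0.
  m = 10 → c = 01000, weight = 1.
  m = 01 → c = 00110, weight = 2.
  m = 11 → c = 01110, weight = 3.
Tally weights:
  weight 0: 1 codewords.
  weight 1: 1 codewords.
  weight 2: 1 codewords.
  weight 3: 1 codewords.
Minimum distance d = smallest w > 0 with A_w > 0 = 1.
Sanity: Σ A_w = 4 = 2^2 = 4 ✓.


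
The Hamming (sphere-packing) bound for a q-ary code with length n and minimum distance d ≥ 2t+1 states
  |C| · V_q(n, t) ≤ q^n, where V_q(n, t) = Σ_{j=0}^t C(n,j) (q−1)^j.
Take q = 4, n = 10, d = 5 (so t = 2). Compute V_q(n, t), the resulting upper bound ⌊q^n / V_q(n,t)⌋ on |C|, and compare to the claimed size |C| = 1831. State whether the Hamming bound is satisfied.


V_q(n, t) = 436, q^n = 1048576, Hamming bound = 2404, |C| = 1831 ≤ bound (satisfied).

Step 1: Compute V_q(n, t) = Σ_{j=0}^2 C(n, j) (q−1)^j.
  j = 0: C(10,0)·(3)^0 = 1·1 = 1.
  j = 1: C(10,1)·(3)^1 = 10·3 = 30.
  j = 2: C(10,2)·(3)^2 = 45·9 = 405.
  V_q(n, t) = 1 + 30 + 405 = 436.
Step 2: q^n = 4^10 = 1048576.
Step 3: Hamming bound ⌊q^n / V_q(n,t)⌋ = ⌊1048576/436⌋ = 2404.
Step 4: Compare |C| = 1831 to 2404: satisfied.
The claimed |C| lies below the Hamming bound.


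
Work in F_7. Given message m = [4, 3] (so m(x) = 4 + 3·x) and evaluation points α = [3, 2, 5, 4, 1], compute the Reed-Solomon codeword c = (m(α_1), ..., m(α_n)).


c = [6, 3, 5, 2, 0]

Message polynomial: m(x) = 4 + 3·x (mod 7).
For each evaluation point α_i, compute m(α_i) mod 7:
  α_1 = 3: Horner steps 3 → 6, so m(3) = 6.
  α_2 = 2: Horner steps 3 → 3, so m(2) = 3.
  α_3 = 5: Horner steps 3 → 5, so m(5) = 5.
  α_4 = 4: Horner steps 3 → 2, so m(4) = 2.
  α_5 = 1: Horner steps 3 → 0, so m(1) = 0.
Codeword c = [6, 3, 5, 2, 0] ∈ F_7^5.


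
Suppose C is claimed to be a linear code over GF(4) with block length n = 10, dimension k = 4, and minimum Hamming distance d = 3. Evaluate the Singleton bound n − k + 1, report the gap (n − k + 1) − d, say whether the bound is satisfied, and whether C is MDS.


Singleton RHS = n − k + 1 = 7, slack = 4, bound satisfied, not MDS.

Singleton bound: d ≤ n − k + 1.
Here n = 10, k = 4, so n − k + 1 = 7.
Given d = 3, check d ≤ 7: YES.
Slack = (n − k + 1) − d = 4.
The code is NOT MDS (slack = 4 > 0).
Description: the claimed parameters are [10, 4, 3]_4; such a code would be non-MDS.


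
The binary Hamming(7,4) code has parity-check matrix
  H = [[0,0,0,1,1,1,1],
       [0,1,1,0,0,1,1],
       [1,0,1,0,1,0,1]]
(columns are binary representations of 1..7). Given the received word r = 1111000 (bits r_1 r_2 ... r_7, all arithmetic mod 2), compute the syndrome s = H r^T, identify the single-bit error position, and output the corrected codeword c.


s = (1, 0, 0)^T, error position = 4, corrected codeword c = 1110000

Compute s = H r^T mod 2 one row at a time:
  s_1 = 1 + 0 + 0 + 0 = 1 ≡ 1 (mod 2).
  s_2 = 1 + 1 + 0 + 0 = 2 ≡ 0 (mod 2).
  s_3 = 1 + 1 + 0 + 0 = 2 ≡ 0 (mod 2).
s = (1, 0, 0)^T — this equals column 4 of H (binary 100), so error is at position 4.
Correct: flip bit 4 of r = 1111000 to get c = 1110000.


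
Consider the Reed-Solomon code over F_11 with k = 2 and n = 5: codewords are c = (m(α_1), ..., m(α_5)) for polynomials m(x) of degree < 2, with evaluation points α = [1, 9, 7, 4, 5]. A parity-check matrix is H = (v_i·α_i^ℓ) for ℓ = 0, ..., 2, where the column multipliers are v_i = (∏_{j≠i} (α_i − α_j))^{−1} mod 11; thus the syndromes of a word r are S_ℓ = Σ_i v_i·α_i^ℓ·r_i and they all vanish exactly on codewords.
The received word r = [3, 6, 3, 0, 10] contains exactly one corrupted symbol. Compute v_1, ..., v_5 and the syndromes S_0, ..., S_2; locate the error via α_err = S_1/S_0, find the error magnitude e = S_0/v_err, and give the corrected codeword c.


S = (10, 4, 6), error at position 3, error magnitude e = 6, c = [3, 6, 8, 0, 10].

Step 1: column multipliers v_i = (∏_{j≠i}(α_i − α_j))^{−1} mod 11.
  i = 1 (α = 1): (1−9)(1−7)(1−4)(1−5) = (−8)·(−6)·(−3)·(−4) = 576 ≡ 4, so v_1 = 4^{−1} = 3 (mod 11).
  i = 2 (α = 9): (9−1)(9−7)(9−4)(9−5) = 8·2·5·4 = 320 ≡ 1, so v_2 = 1^{−1} = 1 (mod 11).
  i = 3 (α = 7): (7−1)(7−9)(7−4)(7−5) = 6·(−2)·3·2 = −72 ≡ 5, so v_3 = 5^{−1} = 9 (mod 11).
  i = 4 (α = 4): (4−1)(4−9)(4−7)(4−5) = 3·(−5)·(−3)·(−1) = −45 ≡ 10, so v_4 = 10^{−1} = 10 (mod 11).
  i = 5 (α = 5): (5−1)(5−9)(5−7)(5−4) = 4·(−4)·(−2)·1 = 32 ≡ 10, so v_5 = 10^{−1} = 10 (mod 11).
  v = [3, 1, 9, 10, 10].
Step 2: syndromes of r = [3, 6, 3, 0, 10] (all sums mod 11).
  S_0 = Σ v_i r_i = 3·3 + 1·6 + 9·3 + 10·0 + 10·10 = 142 ≡ 10.
  S_1 = Σ v_i α_i r_i = 3·1·3 + 1·9·6 + 9·7·3 + 10·4·0 + 10·5·10 = 752 ≡ 4.
  α_i^2 mod 11 = [1, 4, 5, 5, 3].
  S_2 = Σ v_i α_i^2 r_i = 3·1·3 + 1·4·6 + 9·5·3 + 10·5·0 + 10·3·10 = 468 ≡ 6.
  S = (10, 4, 6) ≠ 0, so r is not a codeword (an error is present).
Step 3: locate the error. For a single error e at position i, S_ℓ = v_i·e·α_i^ℓ, so α_err = S_1/S_0.
  S_0^{−1} = 10^{−1} = 10 (mod 11), so α_err = 4·10 = 40 ≡ 7 = α_3. Error position i = 3.
  Consistency check: S_2/S_1 = 6·3 = 18 ≡ 7 = α_err ✓ (single-error assumption holds).
Step 4: error magnitude e = S_0/v_3 = S_0·∏_{j≠3}(α_3 − α_j) = 10·5 = 50 ≡ 6 (mod 11).
Step 5: correct position 3: c_3 = r_3 − e = 3 − 6 ≡ 8 (mod 11). Hence c = [3, 6, 8, 0, 10].
  Check: interpolating c through the α_i gives m(x) = 4 + 10·x (degree < 2) with m(α_i) = c_i for every i, so c is indeed a codeword.


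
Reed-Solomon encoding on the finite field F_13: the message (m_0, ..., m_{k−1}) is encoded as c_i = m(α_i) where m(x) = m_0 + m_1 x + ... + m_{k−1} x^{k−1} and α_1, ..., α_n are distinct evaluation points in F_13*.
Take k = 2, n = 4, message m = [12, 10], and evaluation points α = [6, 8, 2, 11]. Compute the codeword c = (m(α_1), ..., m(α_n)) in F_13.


c = [7, 1, 6, 5]

Message polynomial: m(x) = 12 + 10·x (mod 13).
For each evaluation point α_i, compute m(α_i) mod 13:
  α_1 = 6: Horner steps 10 → 7, so m(6) = 7.
  α_2 = 8: Horner steps 10 → 1, so m(8) = 1.
  α_3 = 2: Horner steps 10 → 6, so m(2) = 6.
  α_4 = 11: Horner steps 10 → 5, so m(11) = 5.
Codeword c = [7, 1, 6, 5] ∈ F_13^4.


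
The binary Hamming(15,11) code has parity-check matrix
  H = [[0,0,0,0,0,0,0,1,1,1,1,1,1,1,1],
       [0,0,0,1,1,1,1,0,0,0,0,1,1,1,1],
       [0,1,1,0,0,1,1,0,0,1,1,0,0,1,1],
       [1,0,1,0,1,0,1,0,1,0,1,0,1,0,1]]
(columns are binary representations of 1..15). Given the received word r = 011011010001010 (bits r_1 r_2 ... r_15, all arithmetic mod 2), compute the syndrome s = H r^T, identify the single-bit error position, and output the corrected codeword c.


s = (1, 0, 0, 0)^T, error position = 8, corrected codeword c = 011011000001010

Compute s = H r^T mod 2 one row at a time:
  s_1 = 1 + 0 + 0 + 0 + 1 + 0 + 1 + 0 = 3 ≡ 1 (mod 2).
  s_2 = 0 + 1 + 1 + 0 + 1 + 0 + 1 + 0 = 4 ≡ 0 (mod 2).
  s_3 = 1 + 1 + 1 + 0 + 0 + 0 + 1 + 0 = 4 ≡ 0 (mod 2).
  s_4 = 0 + 1 + 1 + 0 + 0 + 0 + 0 + 0 = 2 ≡ 0 (mod 2).
s = (1, 0, 0, 0)^T — this equals column 8 of H (binary 1000), so error is at position 8.
Correct: flip bit 8 of r = 011011010001010 to get c = 011011000001010.


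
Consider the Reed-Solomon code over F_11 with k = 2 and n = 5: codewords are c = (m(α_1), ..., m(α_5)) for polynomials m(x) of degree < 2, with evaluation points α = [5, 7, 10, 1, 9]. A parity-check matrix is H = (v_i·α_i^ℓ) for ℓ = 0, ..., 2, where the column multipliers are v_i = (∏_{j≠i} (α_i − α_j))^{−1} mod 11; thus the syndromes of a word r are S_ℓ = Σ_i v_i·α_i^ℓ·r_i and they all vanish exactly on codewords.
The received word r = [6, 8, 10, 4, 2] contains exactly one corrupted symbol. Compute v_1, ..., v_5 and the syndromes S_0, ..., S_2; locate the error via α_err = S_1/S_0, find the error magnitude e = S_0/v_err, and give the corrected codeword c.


S = (5, 3, 4), error at position 1, error magnitude e = 3, c = [3, 8, 10, 4, 2].

Step 1: column multipliers v_i = (∏_{j≠i}(α_i − α_j))^{−1} mod 11.
  i = 1 (α = 5): (5−7)(5−10)(5−1)(5−9) = (−2)·(−5)·4·(−4) = −160 ≡ 5, so v_1 = 5^{−1} = 9 (mod 11).
  i = 2 (α = 7): (7−5)(7−10)(7−1)(7−9) = 2·(−3)·6·(−2) = 72 ≡ 6, so v_2 = 6^{−1} = 2 (mod 11).
  i = 3 (α = 10): (10−5)(10−7)(10−1)(10−9) = 5·3·9·1 = 135 ≡ 3, so v_3 = 3^{−1} = 4 (mod 11).
  i = 4 (α = 1): (1−5)(1−7)(1−10)(1−9) = (−4)·(−6)·(−9)·(−8) = 1728 ≡ 1, so v_4 = 1^{−1} = 1 (mod 11).
  i = 5 (α = 9): (9−5)(9−7)(9−10)(9−1) = 4·2·(−1)·8 = −64 ≡ 2, so v_5 = 2^{−1} = 6 (mod 11).
  v = [9, 2, 4, 1, 6].
Step 2: syndromes of r = [6, 8, 10, 4, 2] (all sums mod 11).
  S_0 = Σ v_i r_i = 9·6 + 2·8 + 4·10 + 1·4 + 6·2 = 126 ≡ 5.
  S_1 = Σ v_i α_i r_i = 9·5·6 + 2·7·8 + 4·10·10 + 1·1·4 + 6·9·2 = 894 ≡ 3.
  α_i^2 mod 11 = [3, 5, 1, 1, 4].
  S_2 = Σ v_i α_i^2 r_i = 9·3·6 + 2·5·8 + 4·1·10 + 1·1·4 + 6·4·2 = 334 ≡ 4.
  S = (5, 3, 4) ≠ 0, so r is not a codeword (an error is present).
Step 3: locate the error. For a single error e at position i, S_ℓ = v_i·e·α_i^ℓ, so α_err = S_1/S_0.
  S_0^{−1} = 5^{−1} = 9 (mod 11), so α_err = 3·9 = 27 ≡ 5 = α_1. Error position i = 1.
  Consistency check: S_2/S_1 = 4·4 = 16 ≡ 5 = α_err ✓ (single-error assumption holds).
Step 4: error magnitude e = S_0/v_1 = S_0·∏_{j≠1}(α_1 − α_j) = 5·5 = 25 ≡ 3 (mod 11).
Step 5: correct position 1: c_1 = r_1 − e = 6 − 3 ≡ 3 (mod 11). Hence c = [3, 8, 10, 4, 2].
  Check: interpolating c through the α_i gives m(x) = 7 + 8·x (degree < 2) with m(α_i) = c_i for every i, so c is indeed a codeword.


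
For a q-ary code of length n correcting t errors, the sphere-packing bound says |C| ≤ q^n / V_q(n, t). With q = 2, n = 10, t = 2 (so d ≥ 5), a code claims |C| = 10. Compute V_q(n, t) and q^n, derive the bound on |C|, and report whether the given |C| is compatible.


V_q(n, t) = 56, q^n = 1024, Hamming bound = 18, |C| = 10 ≤ bound (satisfied).

Step 1: Compute V_q(n, t) = Σ_{j=0}^2 C(n, j) (q−1)^j.
  j = 0: C(10,0)·(1)^0 = 1·1 = 1.
  j = 1: C(10,1)·(1)^1 = 10·1 = 10.
  j = 2: C(10,2)·(1)^2 = 45·1 = 45.
  V_q(n, t) = 1 + 10 + 45 = 56.
Step 2: q^n = 2^10 = 1024.
Step 3: Hamming bound ⌊q^n / V_q(n,t)⌋ = ⌊1024/56⌋ = 18.
Step 4: Compare |C| = 10 to 18: satisfied.
The claimed |C| lies below the Hamming bound.


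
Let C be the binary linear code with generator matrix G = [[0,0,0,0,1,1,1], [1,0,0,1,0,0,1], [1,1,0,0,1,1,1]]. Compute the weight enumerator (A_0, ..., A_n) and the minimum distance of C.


Weight distribution: A_0 = 1, A_2 = 1, A_3 = 3, A_4 = 2, A_5 = 1. Minimum distance d = 2.

Enumerate all 2^3 = 8 messages m ∈ F_2^3.
For each, compute codeword c = mG in F_2^7, then tally its weight.
  m = 000 → c = 0000000, weight = 0.
  m = 100 → c = 0000111, weight = 3.
  m = 010 → c = 1001001, weight = 3.
  m = 110 → c = 1001110, weight = 4.
  m = 001 → c = 1100111, weight = 5.
  m = 101 → c = 1100000, weight = 2.
  m = 011 → c = 0101110, weight = 4.
  m = 111 → c = 0101001, weight = 3.
Tally weights:
  weight 0: 1 codewords.
  weight 2: 1 codewords.
  weight 3: 3 codewords.
  weight 4: 2 codewords.
  weight 5: 1 codewords.
Minimum distance d = smallest w > 0 with A_w > 0 = 2.
Sanity: Σ A_w = 8 = 2^3 = 8 ✓.


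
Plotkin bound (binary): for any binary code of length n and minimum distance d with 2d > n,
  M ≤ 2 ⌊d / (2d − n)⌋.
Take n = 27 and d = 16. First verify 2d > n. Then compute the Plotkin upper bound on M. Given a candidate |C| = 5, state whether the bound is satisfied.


Plotkin bound M ≤ 6; given |C| = 5 ≤ bound (satisfied).

Check applicability: 2d = 32, n = 27.
2d − n = 5 > 0, so Plotkin applies.
Compute d/(2d−n) = 16/5 ≈ 3.2000.
⌊d/(2d−n)⌋ = 3.
Plotkin bound: M ≤ 2·3 = 6.
Given |C| = 5, check: satisfied.
This |C| is below the Plotkin bound.


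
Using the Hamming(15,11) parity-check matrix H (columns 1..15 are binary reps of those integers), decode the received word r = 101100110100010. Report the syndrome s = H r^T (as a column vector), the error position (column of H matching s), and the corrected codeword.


s = (1, 1, 0, 1)^T, error position = 13, corrected codeword c = 101100110100110

Compute s = H r^T mod 2 one row at a time:
  s_1 = 1 + 0 + 1 + 0 + 0 + 0 + 1 + 0 = 3 ≡ 1 (mod 2).
  s_2 = 1 + 0 + 0 + 1 + 0 + 0 + 1 + 0 = 3 ≡ 1 (mod 2).
  s_3 = 0 + 1 + 0 + 1 + 1 + 0 + 1 + 0 = 4 ≡ 0 (mod 2).
  s_4 = 1 + 1 + 0 + 1 + 0 + 0 + 0 + 0 = 3 ≡ 1 (mod 2).
s = (1, 1, 0, 1)^T — this equals column 13 of H (binary 1101), so error is at position 13.
Correct: flip bit 13 of r = 101100110100010 to get c = 101100110100110.


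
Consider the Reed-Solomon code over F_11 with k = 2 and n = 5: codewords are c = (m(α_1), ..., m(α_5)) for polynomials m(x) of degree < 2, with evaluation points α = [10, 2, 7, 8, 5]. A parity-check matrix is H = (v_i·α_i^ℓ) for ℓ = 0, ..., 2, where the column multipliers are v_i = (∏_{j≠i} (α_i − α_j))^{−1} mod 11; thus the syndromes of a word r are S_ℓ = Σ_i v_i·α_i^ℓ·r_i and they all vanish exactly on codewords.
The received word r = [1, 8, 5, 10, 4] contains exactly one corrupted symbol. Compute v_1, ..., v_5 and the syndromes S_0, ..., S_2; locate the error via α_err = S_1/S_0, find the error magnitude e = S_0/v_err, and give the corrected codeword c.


S = (4, 10, 3), error at position 4, error magnitude e = 10, c = [1, 8, 5, 0, 4].

Step 1: column multipliers v_i = (∏_{j≠i}(α_i − α_j))^{−1} mod 11.
  i = 1 (α = 10): (10−2)(10−7)(10−8)(10−5) = 8·3·2·5 = 240 ≡ 9, so v_1 = 9^{−1} = 5 (mod 11).
  i = 2 (α = 2): (2−10)(2−7)(2−8)(2−5) = (−8)·(−5)·(−6)·(−3) = 720 ≡ 5, so v_2 = 5^{−1} = 9 (mod 11).
  i = 3 (α = 7): (7−10)(7−2)(7−8)(7−5) = (−3)·5·(−1)·2 = 30 ≡ 8, so v_3 = 8^{−1} = 7 (mod 11).
  i = 4 (α = 8): (8−10)(8−2)(8−7)(8−5) = (−2)·6·1·3 = −36 ≡ 8, so v_4 = 8^{−1} = 7 (mod 11).
  i = 5 (α = 5): (5−10)(5−2)(5−7)(5−8) = (−5)·3·(−2)·(−3) = −90 ≡ 9, so v_5 = 9^{−1} = 5 (mod 11).
  v = [5, 9, 7, 7, 5].
Step 2: syndromes of r = [1, 8, 5, 10, 4] (all sums mod 11).
  S_0 = Σ v_i r_i = 5·1 + 9·8 + 7·5 + 7·10 + 5·4 = 202 ≡ 4.
  S_1 = Σ v_i α_i r_i = 5·10·1 + 9·2·8 + 7·7·5 + 7·8·10 + 5·5·4 = 1099 ≡ 10.
  α_i^2 mod 11 = [1, 4, 5, 9, 3].
  S_2 = Σ v_i α_i^2 r_i = 5·1·1 + 9·4·8 + 7·5·5 + 7·9·10 + 5·3·4 = 1158 ≡ 3.
  S = (4, 10, 3) ≠ 0, so r is not a codeword (an error is present).
Step 3: locate the error. For a single error e at position i, S_ℓ = v_i·e·α_i^ℓ, so α_err = S_1/S_0.
  S_0^{−1} = 4^{−1} = 3 (mod 11), so α_err = 10·3 = 30 ≡ 8 = α_4. Error position i = 4.
  Consistency check: S_2/S_1 = 3·10 = 30 ≡ 8 = α_err ✓ (single-error assumption holds).
Step 4: error magnitude e = S_0/v_4 = S_0·∏_{j≠4}(α_4 − α_j) = 4·8 = 32 ≡ 10 (mod 11).
Step 5: correct position 4: c_4 = r_4 − e = 10 − 10 ≡ 0 (mod 11). Hence c = [1, 8, 5, 0, 4].
  Check: interpolating c through the α_i gives m(x) = 7 + 6·x (degree < 2) with m(α_i) = c_i for every i, so c is indeed a codeword.


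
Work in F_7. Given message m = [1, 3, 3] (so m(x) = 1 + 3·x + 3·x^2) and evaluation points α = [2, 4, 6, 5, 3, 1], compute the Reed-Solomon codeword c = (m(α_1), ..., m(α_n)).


c = [5, 5, 1, 0, 2, 0]

Message polynomial: m(x) = 1 + 3·x + 3·x^2 (mod 7).
For each evaluation point α_i, compute m(α_i) mod 7:
  α_1 = 2: Horner steps 3 → 2 → 5, so m(2) = 5.
  α_2 = 4: Horner steps 3 → 1 → 5, so m(4) = 5.
  α_3 = 6: Horner steps 3 → 0 → 1, so m(6) = 1.
  α_4 = 5: Horner steps 3 → 4 → 0, so m(5) = 0.
  α_5 = 3: Horner steps 3 → 5 → 2, so m(3) = 2.
  α_6 = 1: Horner steps 3 → 6 → 0, so m(1) = 0.
Codeword c = [5, 5, 1, 0, 2, 0] ∈ F_7^6.


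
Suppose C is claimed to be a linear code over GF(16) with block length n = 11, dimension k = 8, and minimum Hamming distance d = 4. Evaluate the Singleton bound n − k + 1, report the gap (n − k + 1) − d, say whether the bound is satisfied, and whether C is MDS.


Singleton RHS = n − k + 1 = 4, slack = 0, bound satisfied, MDS.

Singleton bound: d ≤ n − k + 1.
Here n = 11, k = 8, so n − k + 1 = 4.
Given d = 4, check d ≤ 4: YES.
Slack = (n − k + 1) − d = 0.
The code is MDS (slack = 0).
Description: the claimed parameters are [11, 8, 4]_16; such a code would be MDS (meets Singleton bound).


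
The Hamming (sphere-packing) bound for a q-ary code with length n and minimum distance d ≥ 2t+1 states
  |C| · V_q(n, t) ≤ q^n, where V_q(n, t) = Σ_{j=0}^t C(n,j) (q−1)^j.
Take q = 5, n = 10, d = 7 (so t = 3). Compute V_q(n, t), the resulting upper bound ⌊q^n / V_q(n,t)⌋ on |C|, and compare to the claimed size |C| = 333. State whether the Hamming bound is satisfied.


V_q(n, t) = 8441, q^n = 9765625, Hamming bound = 1156, |C| = 333 ≤ bound (satisfied).

Step 1: Compute V_q(n, t) = Σ_{j=0}^3 C(n, j) (q−1)^j.
  j = 0: C(10,0)·(4)^0 = 1·1 = 1.
  j = 1: C(10,1)·(4)^1 = 10·4 = 40.
  j = 2: C(10,2)·(4)^2 = 45·16 = 720.
  j = 3: C(10,3)·(4)^3 = 120·64 = 7680.
  V_q(n, t) = 1 + 40 + 720 + 7680 = 8441.
Step 2: q^n = 5^10 = 9765625.
Step 3: Hamming bound ⌊q^n / V_q(n,t)⌋ = ⌊9765625/8441⌋ = 1156.
Step 4: Compare |C| = 333 to 1156: satisfied.
The claimed |C| lies below the Hamming bound.


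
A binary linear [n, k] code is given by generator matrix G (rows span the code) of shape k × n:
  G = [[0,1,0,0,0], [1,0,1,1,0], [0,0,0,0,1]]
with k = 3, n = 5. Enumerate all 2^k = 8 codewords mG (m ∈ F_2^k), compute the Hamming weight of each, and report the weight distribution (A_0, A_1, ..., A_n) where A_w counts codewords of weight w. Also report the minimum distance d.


Weight distribution: A_0 = 1, A_1 = 2, A_2 = 1, A_3 = 1, A_4 = 2, A_5 = 1. Minimum distance d = 1.

Enumerate all 2^3 = 8 messages m ∈ F_2^3.
For each, compute codeword c = mG in F_2^5, then tally its weight.
  m = 000 → c = 00000, weight = 0.
  m = 100 → c = 01000, weight = 1.
  m = 010 → c = 10110, weight = 3.
  m = 110 → c = 11110, weight = 4.
  m = 001 → c = 00001, weight = 1.
  m = 101 → c = 01001, weight = 2.
  m = 011 → c = 10111, weight = 4.
  m = 111 → c = 11111, weight = 5.
Tally weights:
  weight 0: 1 codewords.
  weight 1: 2 codewords.
  weight 2: 1 codewords.
  weight 3: 1 codewords.
  weight 4: 2 codewords.
  weight 5: 1 codewords.
Minimum distance d = smallest w > 0 with A_w > 0 = 1.
Sanity: Σ A_w = 8 = 2^3 = 8 ✓.


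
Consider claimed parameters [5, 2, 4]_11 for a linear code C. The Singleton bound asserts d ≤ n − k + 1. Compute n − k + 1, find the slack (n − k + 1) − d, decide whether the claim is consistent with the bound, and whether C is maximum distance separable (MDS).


Singleton RHS = n − k + 1 = 4, slack = 0, bound satisfied, MDS.

Singleton bound: d ≤ n − k + 1.
Here n = 5, k = 2, so n − k + 1 = 4.
Given d = 4, check d ≤ 4: YES.
Slack = (n − k + 1) − d = 0.
The code is MDS (slack = 0).
Description: the claimed parameters are [5, 2, 4]_11; such a code would be MDS (meets Singleton bound).


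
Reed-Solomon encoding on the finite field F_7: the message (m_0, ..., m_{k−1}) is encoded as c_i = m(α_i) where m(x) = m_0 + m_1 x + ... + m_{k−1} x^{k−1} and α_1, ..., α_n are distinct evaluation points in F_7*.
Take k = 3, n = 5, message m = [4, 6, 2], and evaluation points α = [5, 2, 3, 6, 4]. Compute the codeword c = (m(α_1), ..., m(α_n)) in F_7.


c = [0, 3, 5, 0, 4]

Message polynomial: m(x) = 4 + 6·x + 2·x^2 (mod 7).
For each evaluation point α_i, compute m(α_i) mod 7:
  α_1 = 5: Horner steps 2 → 2 → 0, so m(5) = 0.
  α_2 = 2: Horner steps 2 → 3 → 3, so m(2) = 3.
  α_3 = 3: Horner steps 2 → 5 → 5, so m(3) = 5.
  α_4 = 6: Horner steps 2 → 4 → 0, so m(6) = 0.
  α_5 = 4: Horner steps 2 → 0 → 4, so m(4) = 4.
Codeword c = [0, 3, 5, 0, 4] ∈ F_7^5.


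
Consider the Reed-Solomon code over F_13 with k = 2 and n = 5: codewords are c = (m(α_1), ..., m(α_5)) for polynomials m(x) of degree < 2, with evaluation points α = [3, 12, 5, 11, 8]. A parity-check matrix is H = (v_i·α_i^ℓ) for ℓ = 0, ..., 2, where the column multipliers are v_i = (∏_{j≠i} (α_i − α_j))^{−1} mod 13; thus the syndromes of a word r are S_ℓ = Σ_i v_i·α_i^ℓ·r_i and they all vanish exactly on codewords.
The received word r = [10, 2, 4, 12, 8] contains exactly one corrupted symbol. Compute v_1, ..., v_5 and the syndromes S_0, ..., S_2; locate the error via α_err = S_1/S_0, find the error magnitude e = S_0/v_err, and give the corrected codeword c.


S = (9, 4, 9), error at position 2, error magnitude e = 6, c = [10, 9, 4, 12, 8].

Step 1: column multipliers v_i = (∏_{j≠i}(α_i − α_j))^{−1} mod 13.
  i = 1 (α = 3): (3−12)(3−5)(3−11)(3−8) = (−9)·(−2)·(−8)·(−5) = 720 ≡ 5, so v_1 = 5^{−1} = 8 (mod 13).
  i = 2 (α = 12): (12−3)(12−5)(12−11)(12−8) = 9·7·1·4 = 252 ≡ 5, so v_2 = 5^{−1} = 8 (mod 13).
  i = 3 (α = 5): (5−3)(5−12)(5−11)(5−8) = 2·(−7)·(−6)·(−3) = −252 ≡ 8, so v_3 = 8^{−1} = 5 (mod 13).
  i = 4 (α = 11): (11−3)(11−12)(11−5)(11−8) = 8·(−1)·6·3 = −144 ≡ 12, so v_4 = 12^{−1} = 12 (mod 13).
  i = 5 (α = 8): (8−3)(8−12)(8−5)(8−11) = 5·(−4)·3·(−3) = 180 ≡ 11, so v_5 = 11^{−1} = 6 (mod 13).
  v = [8, 8, 5, 12, 6].
Step 2: syndromes of r = [10, 2, 4, 12, 8] (all sums mod 13).
  S_0 = Σ v_i r_i = 8·10 + 8·2 + 5·4 + 12·12 + 6·8 = 308 ≡ 9.
  S_1 = Σ v_i α_i r_i = 8·3·10 + 8·12·2 + 5·5·4 + 12·11·12 + 6·8·8 = 2500 ≡ 4.
  α_i^2 mod 13 = [9, 1, 12, 4, 12].
  S_2 = Σ v_i α_i^2 r_i = 8·9·10 + 8·1·2 + 5·12·4 + 12·4·12 + 6·12·8 = 2128 ≡ 9.
  S = (9, 4, 9) ≠ 0, so r is not a codeword (an error is present).
Step 3: locate the error. For a single error e at position i, S_ℓ = v_i·e·α_i^ℓ, so α_err = S_1/S_0.
  S_0^{−1} = 9^{−1} = 3 (mod 13), so α_err = 4·3 = 12 ≡ 12 = α_2. Error position i = 2.
  Consistency check: S_2/S_1 = 9·10 = 90 ≡ 12 = α_err ✓ (single-error assumption holds).
Step 4: error magnitude e = S_0/v_2 = S_0·∏_{j≠2}(α_2 − α_j) = 9·5 = 45 ≡ 6 (mod 13).
Step 5: correct position 2: c_2 = r_2 − e = 2 − 6 ≡ 9 (mod 13). Hence c = [10, 9, 4, 12, 8].
  Check: interpolating c through the α_i gives m(x) = 6 + 10·x (degree < 2) with m(α_i) = c_i for every i, so c is indeed a codeword.
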